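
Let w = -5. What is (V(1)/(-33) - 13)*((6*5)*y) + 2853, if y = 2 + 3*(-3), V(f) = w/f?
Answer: 61063/11 ≈ 5551.2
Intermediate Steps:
V(f) = -5/f
y = -7 (y = 2 - 9 = -7)
(V(1)/(-33) - 13)*((6*5)*y) + 2853 = (-5/1/(-33) - 13)*((6*5)*(-7)) + 2853 = (-5*1*(-1/33) - 13)*(30*(-7)) + 2853 = (-5*(-1/33) - 13)*(-210) + 2853 = (5/33 - 13)*(-210) + 2853 = -424/33*(-210) + 2853 = 29680/11 + 2853 = 61063/11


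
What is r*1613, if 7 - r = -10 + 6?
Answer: 17743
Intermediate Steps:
r = 11 (r = 7 - (-10 + 6) = 7 - 1*(-4) = 7 + 4 = 11)
r*1613 = 11*1613 = 17743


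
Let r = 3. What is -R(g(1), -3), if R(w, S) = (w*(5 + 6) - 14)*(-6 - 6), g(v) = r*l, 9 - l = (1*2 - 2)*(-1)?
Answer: 3396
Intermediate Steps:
l = 9 (l = 9 - (1*2 - 2)*(-1) = 9 - (2 - 2)*(-1) = 9 - 0*(-1) = 9 - 1*0 = 9 + 0 = 9)
g(v) = 27 (g(v) = 3*9 = 27)
R(w, S) = 168 - 132*w (R(w, S) = (w*11 - 14)*(-12) = (11*w - 14)*(-12) = (-14 + 11*w)*(-12) = 168 - 132*w)
-R(g(1), -3) = -(168 - 132*27) = -(168 - 3564) = -1*(-3396) = 3396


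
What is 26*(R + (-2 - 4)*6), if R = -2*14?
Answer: -1664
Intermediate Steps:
R = -28
26*(R + (-2 - 4)*6) = 26*(-28 + (-2 - 4)*6) = 26*(-28 - 6*6) = 26*(-28 - 36) = 26*(-64) = -1664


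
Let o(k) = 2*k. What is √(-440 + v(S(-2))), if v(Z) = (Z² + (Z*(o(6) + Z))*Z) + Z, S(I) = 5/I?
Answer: 3*I*√670/4 ≈ 19.413*I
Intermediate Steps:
v(Z) = Z + Z² + Z²*(12 + Z) (v(Z) = (Z² + (Z*(2*6 + Z))*Z) + Z = (Z² + (Z*(12 + Z))*Z) + Z = (Z² + Z²*(12 + Z)) + Z = Z + Z² + Z²*(12 + Z))
√(-440 + v(S(-2))) = √(-440 + (5/(-2))*(1 + (5/(-2))² + 13*(5/(-2)))) = √(-440 + (5*(-½))*(1 + (5*(-½))² + 13*(5*(-½)))) = √(-440 - 5*(1 + (-5/2)² + 13*(-5/2))/2) = √(-440 - 5*(1 + 25/4 - 65/2)/2) = √(-440 - 5/2*(-101/4)) = √(-440 + 505/8) = √(-3015/8) = 3*I*√670/4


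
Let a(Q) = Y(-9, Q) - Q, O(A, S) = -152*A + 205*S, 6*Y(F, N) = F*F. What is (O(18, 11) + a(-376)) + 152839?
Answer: 305495/2 ≈ 1.5275e+5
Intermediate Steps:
Y(F, N) = F**2/6 (Y(F, N) = (F*F)/6 = F**2/6)
a(Q) = 27/2 - Q (a(Q) = (1/6)*(-9)**2 - Q = (1/6)*81 - Q = 27/2 - Q)
(O(18, 11) + a(-376)) + 152839 = ((-152*18 + 205*11) + (27/2 - 1*(-376))) + 152839 = ((-2736 + 2255) + (27/2 + 376)) + 152839 = (-481 + 779/2) + 152839 = -183/2 + 152839 = 305495/2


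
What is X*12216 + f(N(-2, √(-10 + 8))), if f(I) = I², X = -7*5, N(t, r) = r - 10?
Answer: -427560 + (10 - I*√2)² ≈ -4.2746e+5 - 28.284*I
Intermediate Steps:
N(t, r) = -10 + r
X = -35
X*12216 + f(N(-2, √(-10 + 8))) = -35*12216 + (-10 + √(-10 + 8))² = -427560 + (-10 + √(-2))² = -427560 + (-10 + I*√2)²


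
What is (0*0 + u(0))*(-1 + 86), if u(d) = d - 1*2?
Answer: -170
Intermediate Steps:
u(d) = -2 + d (u(d) = d - 2 = -2 + d)
(0*0 + u(0))*(-1 + 86) = (0*0 + (-2 + 0))*(-1 + 86) = (0 - 2)*85 = -2*85 = -170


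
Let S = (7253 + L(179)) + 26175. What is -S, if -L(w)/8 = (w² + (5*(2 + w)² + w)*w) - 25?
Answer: 235047788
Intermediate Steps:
L(w) = 200 - 8*w² - 8*w*(w + 5*(2 + w)²) (L(w) = -8*((w² + (5*(2 + w)² + w)*w) - 25) = -8*((w² + (w + 5*(2 + w)²)*w) - 25) = -8*((w² + w*(w + 5*(2 + w)²)) - 25) = -8*(-25 + w² + w*(w + 5*(2 + w)²)) = 200 - 8*w² - 8*w*(w + 5*(2 + w)²))
S = -235047788 (S = (7253 + (200 - 176*179² - 160*179 - 40*179³)) + 26175 = (7253 + (200 - 176*32041 - 28640 - 40*5735339)) + 26175 = (7253 + (200 - 5639216 - 28640 - 229413560)) + 26175 = (7253 - 235081216) + 26175 = -235073963 + 26175 = -235047788)
-S = -1*(-235047788) = 235047788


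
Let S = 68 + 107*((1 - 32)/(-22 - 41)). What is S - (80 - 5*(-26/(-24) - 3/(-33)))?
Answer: 128959/2772 ≈ 46.522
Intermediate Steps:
S = 7601/63 (S = 68 + 107*(-31/(-63)) = 68 + 107*(-31*(-1/63)) = 68 + 107*(31/63) = 68 + 3317/63 = 7601/63 ≈ 120.65)
S - (80 - 5*(-26/(-24) - 3/(-33))) = 7601/63 - (80 - 5*(-26/(-24) - 3/(-33))) = 7601/63 - (80 - 5*(-26*(-1/24) - 3*(-1/33))) = 7601/63 - (80 - 5*(13/12 + 1/11)) = 7601/63 - (80 - 5*155/132) = 7601/63 - (80 - 775/132) = 7601/63 - 1*9785/132 = 7601/63 - 9785/132 = 128959/2772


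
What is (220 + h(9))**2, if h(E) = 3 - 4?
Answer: 47961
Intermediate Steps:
h(E) = -1
(220 + h(9))**2 = (220 - 1)**2 = 219**2 = 47961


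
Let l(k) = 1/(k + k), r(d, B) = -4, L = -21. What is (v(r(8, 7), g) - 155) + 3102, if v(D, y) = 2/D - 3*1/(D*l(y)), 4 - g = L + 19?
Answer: 5911/2 ≈ 2955.5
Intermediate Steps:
l(k) = 1/(2*k)
g = 6 (g = 4 - (-21 + 19) = 4 - 1*(-2) = 4 + 2 = 6)
v(D, y) = 2/D - 6*y/D (v(D, y) = 2/D - 3*2*y/D = 2/D - 6*y/D)
(v(r(8, 7), g) - 155) + 3102 = (2*(1 - 3*6)/(-4) - 155) + 3102 = (2*(-¼)*(1 - 18) - 155) + 3102 = (2*(-¼)*(-17) - 155) + 3102 = (17/2 - 155) + 3102 = -293/2 + 3102 = 5911/2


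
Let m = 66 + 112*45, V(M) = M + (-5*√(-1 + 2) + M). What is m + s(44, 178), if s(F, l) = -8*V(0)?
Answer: 5146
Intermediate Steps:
V(M) = -5 + 2*M (V(M) = M + (-5*√1 + M) = M + (-5*1 + M) = M + (-5 + M) = -5 + 2*M)
s(F, l) = 40 (s(F, l) = -8*(-5 + 2*0) = -8*(-5 + 0) = -8*(-5) = 40)
m = 5106 (m = 66 + 5040 = 5106)
m + s(44, 178) = 5106 + 40 = 5146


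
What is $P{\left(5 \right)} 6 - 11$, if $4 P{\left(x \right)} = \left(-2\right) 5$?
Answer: $-26$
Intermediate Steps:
$P{\left(x \right)} = - \frac{5}{2}$ ($P{\left(x \right)} = \frac{\left(-2\right) 5}{4} = \frac{1}{4} \left(-10\right) = - \frac{5}{2}$)
$P{\left(5 \right)} 6 - 11 = \left(- \frac{5}{2}\right) 6 - 11 = -15 - 11 = -26$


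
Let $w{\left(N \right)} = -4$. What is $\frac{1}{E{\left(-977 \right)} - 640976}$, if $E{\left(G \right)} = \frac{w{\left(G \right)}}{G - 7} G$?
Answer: $- \frac{246}{157681073} \approx -1.5601 \cdot 10^{-6}$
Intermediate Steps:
$E{\left(G \right)} = - \frac{4 G}{-7 + G}$ ($E{\left(G \right)} = \frac{1}{G - 7} \left(-4\right) G = \frac{1}{-7 + G} \left(-4\right) G = - \frac{4}{-7 + G} G = - \frac{4 G}{-7 + G}$)
$\frac{1}{E{\left(-977 \right)} - 640976} = \frac{1}{\left(-4\right) \left(-977\right) \frac{1}{-7 - 977} - 640976} = \frac{1}{\left(-4\right) \left(-977\right) \frac{1}{-984} - 640976} = \frac{1}{\left(-4\right) \left(-977\right) \left(- \frac{1}{984}\right) - 640976} = \frac{1}{- \frac{977}{246} - 640976} = \frac{1}{- \frac{157681073}{246}} = - \frac{246}{157681073}$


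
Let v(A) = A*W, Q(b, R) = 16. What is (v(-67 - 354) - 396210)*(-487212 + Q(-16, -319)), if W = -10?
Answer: 190980832000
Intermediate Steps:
v(A) = -10*A (v(A) = A*(-10) = -10*A)
(v(-67 - 354) - 396210)*(-487212 + Q(-16, -319)) = (-10*(-67 - 354) - 396210)*(-487212 + 16) = (-10*(-421) - 396210)*(-487196) = (4210 - 396210)*(-487196) = -392000*(-487196) = 190980832000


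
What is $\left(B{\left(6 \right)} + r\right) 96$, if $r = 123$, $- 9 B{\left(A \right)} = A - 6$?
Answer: $11808$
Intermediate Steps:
$B{\left(A \right)} = \frac{2}{3} - \frac{A}{9}$ ($B{\left(A \right)} = - \frac{A - 6}{9} = - \frac{-6 + A}{9} = \frac{2}{3} - \frac{A}{9}$)
$\left(B{\left(6 \right)} + r\right) 96 = \left(\left(\frac{2}{3} - \frac{2}{3}\right) + 123\right) 96 = \left(0 + 123\right) 96 = 123 \cdot 96 = 11808$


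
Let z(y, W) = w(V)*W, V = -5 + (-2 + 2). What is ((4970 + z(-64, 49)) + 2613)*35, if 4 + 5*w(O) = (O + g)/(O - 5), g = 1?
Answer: 1320851/5 ≈ 2.6417e+5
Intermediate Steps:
V = -5 (V = -5 + 0 = -5)
w(O) = -⅘ + (1 + O)/(5*(-5 + O)) (w(O) = -⅘ + ((O + 1)/(O - 5))/5 = -⅘ + ((1 + O)/(-5 + O))/5 = -⅘ + (1 + O)/(5*(-5 + O)))
z(y, W) = -18*W/25 (z(y, W) = (3*(7 - 1*(-5))/(5*(-5 - 5)))*W = ((⅗)*(7 + 5)/(-10))*W = ((⅗)*(-⅒)*12)*W = -18*W/25)
((4970 + z(-64, 49)) + 2613)*35 = ((4970 - 18/25*49) + 2613)*35 = ((4970 - 882/25) + 2613)*35 = (123368/25 + 2613)*35 = (188693/25)*35 = 1320851/5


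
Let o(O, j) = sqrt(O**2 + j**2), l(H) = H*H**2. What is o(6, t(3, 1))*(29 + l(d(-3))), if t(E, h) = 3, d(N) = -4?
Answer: -105*sqrt(5) ≈ -234.79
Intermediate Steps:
l(H) = H**3
o(6, t(3, 1))*(29 + l(d(-3))) = sqrt(6**2 + 3**2)*(29 + (-4)**3) = sqrt(36 + 9)*(29 - 64) = sqrt(45)*(-35) = (3*sqrt(5))*(-35) = -105*sqrt(5)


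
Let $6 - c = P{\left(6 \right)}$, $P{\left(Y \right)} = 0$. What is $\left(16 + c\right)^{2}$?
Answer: $484$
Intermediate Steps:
$c = 6$ ($c = 6 - 0 = 6 + 0 = 6$)
$\left(16 + c\right)^{2} = \left(16 + 6\right)^{2} = 22^{2} = 484$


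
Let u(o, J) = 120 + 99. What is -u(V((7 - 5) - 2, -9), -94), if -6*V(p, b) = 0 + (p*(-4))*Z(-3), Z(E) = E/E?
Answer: -219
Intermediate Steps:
Z(E) = 1
V(p, b) = 2*p/3 (V(p, b) = -(0 + (p*(-4))*1)/6 = -(0 - 4*p*1)/6 = -(0 - 4*p)/6 = -(-2)*p/3 = 2*p/3)
u(o, J) = 219
-u(V((7 - 5) - 2, -9), -94) = -1*219 = -219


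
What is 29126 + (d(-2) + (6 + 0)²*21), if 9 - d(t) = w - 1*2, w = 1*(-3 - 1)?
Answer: 29897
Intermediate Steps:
w = -4 (w = 1*(-4) = -4)
d(t) = 15 (d(t) = 9 - (-4 - 1*2) = 9 - (-4 - 2) = 9 - 1*(-6) = 9 + 6 = 15)
29126 + (d(-2) + (6 + 0)²*21) = 29126 + (15 + (6 + 0)²*21) = 29126 + (15 + 6²*21) = 29126 + (15 + 36*21) = 29126 + (15 + 756) = 29126 + 771 = 29897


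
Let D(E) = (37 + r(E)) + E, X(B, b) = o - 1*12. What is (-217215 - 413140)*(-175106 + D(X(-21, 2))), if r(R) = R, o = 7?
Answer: 110361923045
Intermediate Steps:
X(B, b) = -5 (X(B, b) = 7 - 1*12 = 7 - 12 = -5)
D(E) = 37 + 2*E (D(E) = (37 + E) + E = 37 + 2*E)
(-217215 - 413140)*(-175106 + D(X(-21, 2))) = (-217215 - 413140)*(-175106 + (37 + 2*(-5))) = -630355*(-175106 + (37 - 10)) = -630355*(-175106 + 27) = -630355*(-175079) = 110361923045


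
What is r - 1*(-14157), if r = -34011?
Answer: -19854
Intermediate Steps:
r - 1*(-14157) = -34011 - 1*(-14157) = -34011 + 14157 = -19854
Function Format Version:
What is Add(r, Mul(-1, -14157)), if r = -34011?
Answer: -19854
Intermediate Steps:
Add(r, Mul(-1, -14157)) = Add(-34011, Mul(-1, -14157)) = Add(-34011, 14157) = -19854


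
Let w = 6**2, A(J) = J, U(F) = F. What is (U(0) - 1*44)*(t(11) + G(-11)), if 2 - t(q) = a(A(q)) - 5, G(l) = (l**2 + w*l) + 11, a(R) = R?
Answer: 11792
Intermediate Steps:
w = 36
G(l) = 11 + l**2 + 36*l (G(l) = (l**2 + 36*l) + 11 = 11 + l**2 + 36*l)
t(q) = 7 - q (t(q) = 2 - (q - 5) = 2 - (-5 + q) = 2 + (5 - q) = 7 - q)
(U(0) - 1*44)*(t(11) + G(-11)) = (0 - 1*44)*((7 - 1*11) + (11 + (-11)**2 + 36*(-11))) = (0 - 44)*((7 - 11) + (11 + 121 - 396)) = -44*(-4 - 264) = -44*(-268) = 11792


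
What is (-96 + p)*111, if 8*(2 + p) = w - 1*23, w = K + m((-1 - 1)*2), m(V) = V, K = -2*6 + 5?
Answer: -45399/4 ≈ -11350.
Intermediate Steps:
K = -7 (K = -12 + 5 = -7)
w = -11 (w = -7 + (-1 - 1)*2 = -7 - 2*2 = -7 - 4 = -11)
p = -25/4 (p = -2 + (-11 - 1*23)/8 = -2 + (-11 - 23)/8 = -2 + (⅛)*(-34) = -2 - 17/4 = -25/4 ≈ -6.2500)
(-96 + p)*111 = (-96 - 25/4)*111 = -409/4*111 = -45399/4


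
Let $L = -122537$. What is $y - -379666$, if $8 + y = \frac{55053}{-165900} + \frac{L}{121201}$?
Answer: $\frac{2544616587511749}{6702415300} \approx 3.7966 \cdot 10^{5}$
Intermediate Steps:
$y = - \frac{62619778051}{6702415300}$ ($y = -8 + \left(\frac{55053}{-165900} - \frac{122537}{121201}\right) = -8 + \left(55053 \left(- \frac{1}{165900}\right) - \frac{122537}{121201}\right) = -8 - \frac{9000455651}{6702415300} = - \frac{62619778051}{6702415300} \approx -9.3429$)
$y - -379666 = - \frac{62619778051}{6702415300} - -379666 = - \frac{62619778051}{6702415300} + 379666 = \frac{2544616587511749}{6702415300}$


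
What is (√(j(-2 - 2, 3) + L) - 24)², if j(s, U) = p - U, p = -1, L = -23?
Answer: 549 - 144*I*√3 ≈ 549.0 - 249.42*I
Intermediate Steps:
j(s, U) = -1 - U
(√(j(-2 - 2, 3) + L) - 24)² = (√((-1 - 1*3) - 23) - 24)² = (√((-1 - 3) - 23) - 24)² = (√(-4 - 23) - 24)² = (√(-27) - 24)² = (3*I*√3 - 24)² = (-24 + 3*I*√3)²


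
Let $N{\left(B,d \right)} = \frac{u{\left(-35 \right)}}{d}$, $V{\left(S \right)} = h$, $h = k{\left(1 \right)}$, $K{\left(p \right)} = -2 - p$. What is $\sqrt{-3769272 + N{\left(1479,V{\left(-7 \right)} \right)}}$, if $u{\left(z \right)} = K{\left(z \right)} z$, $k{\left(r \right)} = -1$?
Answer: $i \sqrt{3768117} \approx 1941.2 i$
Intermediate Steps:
$h = -1$
$u{\left(z \right)} = z \left(-2 - z\right)$ ($u{\left(z \right)} = \left(-2 - z\right) z = z \left(-2 - z\right)$)
$V{\left(S \right)} = -1$
$N{\left(B,d \right)} = - \frac{1155}{d}$ ($N{\left(B,d \right)} = \frac{\left(-1\right) \left(-35\right) \left(2 - 35\right)}{d} = \frac{\left(-1\right) \left(-35\right) \left(-33\right)}{d} = - \frac{1155}{d}$)
$\sqrt{-3769272 + N{\left(1479,V{\left(-7 \right)} \right)}} = \sqrt{-3769272 - \frac{1155}{-1}} = \sqrt{-3769272 - -1155} = \sqrt{-3769272 + 1155} = \sqrt{-3768117} = i \sqrt{3768117}$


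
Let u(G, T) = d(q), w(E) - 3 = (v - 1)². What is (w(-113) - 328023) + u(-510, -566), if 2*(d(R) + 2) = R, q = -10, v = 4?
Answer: -328018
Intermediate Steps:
d(R) = -2 + R/2
w(E) = 12 (w(E) = 3 + (4 - 1)² = 3 + 3² = 3 + 9 = 12)
u(G, T) = -7 (u(G, T) = -2 + (½)*(-10) = -2 - 5 = -7)
(w(-113) - 328023) + u(-510, -566) = (12 - 328023) - 7 = -328011 - 7 = -328018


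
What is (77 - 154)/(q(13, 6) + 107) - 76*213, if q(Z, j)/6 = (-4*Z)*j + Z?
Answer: -3901297/241 ≈ -16188.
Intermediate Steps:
q(Z, j) = 6*Z - 24*Z*j (q(Z, j) = 6*((-4*Z)*j + Z) = 6*(-4*Z*j + Z) = 6*(Z - 4*Z*j) = 6*Z - 24*Z*j)
(77 - 154)/(q(13, 6) + 107) - 76*213 = (77 - 154)/(6*13*(1 - 4*6) + 107) - 76*213 = -77/(6*13*(1 - 24) + 107) - 16188 = -77/(6*13*(-23) + 107) - 16188 = -77/(-1794 + 107) - 16188 = -77/(-1687) - 16188 = -77*(-1/1687) - 16188 = 11/241 - 16188 = -3901297/241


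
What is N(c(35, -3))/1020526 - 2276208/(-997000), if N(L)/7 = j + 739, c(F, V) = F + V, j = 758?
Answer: 291672126051/127183052750 ≈ 2.2933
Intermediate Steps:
N(L) = 10479 (N(L) = 7*(758 + 739) = 7*1497 = 10479)
N(c(35, -3))/1020526 - 2276208/(-997000) = 10479/1020526 - 2276208/(-997000) = 10479*(1/1020526) - 2276208*(-1/997000) = 10479/1020526 + 284526/124625 = 291672126051/127183052750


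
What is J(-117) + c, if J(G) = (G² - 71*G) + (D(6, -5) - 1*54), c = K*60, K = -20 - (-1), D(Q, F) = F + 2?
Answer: 20799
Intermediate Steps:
D(Q, F) = 2 + F
K = -19 (K = -20 - 1*(-1) = -20 + 1 = -19)
c = -1140 (c = -19*60 = -1140)
J(G) = -57 + G² - 71*G (J(G) = (G² - 71*G) + ((2 - 5) - 1*54) = (G² - 71*G) + (-3 - 54) = (G² - 71*G) - 57 = -57 + G² - 71*G)
J(-117) + c = (-57 + (-117)² - 71*(-117)) - 1140 = (-57 + 13689 + 8307) - 1140 = 21939 - 1140 = 20799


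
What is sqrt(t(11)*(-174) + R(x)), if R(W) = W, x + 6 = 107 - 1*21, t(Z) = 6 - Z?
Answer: 5*sqrt(38) ≈ 30.822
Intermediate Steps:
x = 80 (x = -6 + (107 - 1*21) = -6 + (107 - 21) = -6 + 86 = 80)
sqrt(t(11)*(-174) + R(x)) = sqrt((6 - 1*11)*(-174) + 80) = sqrt((6 - 11)*(-174) + 80) = sqrt(-5*(-174) + 80) = sqrt(870 + 80) = sqrt(950) = 5*sqrt(38)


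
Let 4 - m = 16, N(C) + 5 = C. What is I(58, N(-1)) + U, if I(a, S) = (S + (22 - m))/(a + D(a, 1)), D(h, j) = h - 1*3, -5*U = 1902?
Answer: -214786/565 ≈ -380.15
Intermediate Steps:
U = -1902/5 (U = -⅕*1902 = -1902/5 ≈ -380.40)
N(C) = -5 + C
D(h, j) = -3 + h (D(h, j) = h - 3 = -3 + h)
m = -12 (m = 4 - 1*16 = 4 - 16 = -12)
I(a, S) = (34 + S)/(-3 + 2*a) (I(a, S) = (S + (22 - 1*(-12)))/(a + (-3 + a)) = (S + (22 + 12))/(-3 + 2*a) = (S + 34)/(-3 + 2*a) = (34 + S)/(-3 + 2*a))
I(58, N(-1)) + U = (34 + (-5 - 1))/(-3 + 2*58) - 1902/5 = (34 - 6)/(-3 + 116) - 1902/5 = 28/113 - 1902/5 = -214786/565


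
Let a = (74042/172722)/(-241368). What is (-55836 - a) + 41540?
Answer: -297997001261987/20844781848 ≈ -14296.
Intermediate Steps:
a = -37021/20844781848 (a = (74042*(1/172722))*(-1/241368) = (37021/86361)*(-1/241368) = -37021/20844781848 ≈ -1.7760e-6)
(-55836 - a) + 41540 = (-55836 - 1*(-37021/20844781848)) + 41540 = (-55836 + 37021/20844781848) + 41540 = -1163889239227907/20844781848 + 41540 = -297997001261987/20844781848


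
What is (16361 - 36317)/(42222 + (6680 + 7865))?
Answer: -19956/56767 ≈ -0.35154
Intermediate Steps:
(16361 - 36317)/(42222 + (6680 + 7865)) = -19956/(42222 + 14545) = -19956/56767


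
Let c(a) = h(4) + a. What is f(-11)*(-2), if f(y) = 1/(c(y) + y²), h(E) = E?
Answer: -1/57 ≈ -0.017544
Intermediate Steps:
c(a) = 4 + a
f(y) = 1/(4 + y + y²) (f(y) = 1/((4 + y) + y²) = 1/(4 + y + y²))
f(-11)*(-2) = -2/(4 - 11 + (-11)²) = -2/(4 - 11 + 121) = -2/114 = (1/114)*(-2) = -1/57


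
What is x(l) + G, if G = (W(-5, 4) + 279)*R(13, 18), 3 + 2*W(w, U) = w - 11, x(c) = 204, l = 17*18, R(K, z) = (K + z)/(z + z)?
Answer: 31397/72 ≈ 436.07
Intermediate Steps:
R(K, z) = (K + z)/(2*z) (R(K, z) = (K + z)/((2*z)) = (K + z)*(1/(2*z)) = (K + z)/(2*z))
l = 306
W(w, U) = -7 + w/2 (W(w, U) = -3/2 + (w - 11)/2 = -3/2 + (-11 + w)/2 = -3/2 + (-11/2 + w/2) = -7 + w/2)
G = 16709/72 (G = ((-7 + (1/2)*(-5)) + 279)*((1/2)*(13 + 18)/18) = ((-7 - 5/2) + 279)*((1/2)*(1/18)*31) = (-19/2 + 279)*(31/36) = (539/2)*(31/36) = 16709/72 ≈ 232.07)
x(l) + G = 204 + 16709/72 = 31397/72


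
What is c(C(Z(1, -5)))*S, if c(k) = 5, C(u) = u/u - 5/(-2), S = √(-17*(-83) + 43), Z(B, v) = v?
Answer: 5*√1454 ≈ 190.66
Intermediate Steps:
S = √1454 (S = √(1411 + 43) = √1454 ≈ 38.131)
C(u) = 7/2 (C(u) = 1 - 5*(-½) = 1 + 5/2 = 7/2)
c(C(Z(1, -5)))*S = 5*√1454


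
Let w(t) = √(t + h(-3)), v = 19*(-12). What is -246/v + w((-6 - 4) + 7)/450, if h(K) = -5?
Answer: 41/38 + I*√2/225 ≈ 1.0789 + 0.0062854*I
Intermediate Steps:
v = -228
w(t) = √(-5 + t) (w(t) = √(t - 5) = √(-5 + t))
-246/v + w((-6 - 4) + 7)/450 = -246/(-228) + √(-5 + ((-6 - 4) + 7))/450 = -246*(-1/228) + √(-5 + (-10 + 7))*(1/450) = 41/38 + √(-5 - 3)*(1/450) = 41/38 + √(-8)*(1/450) = 41/38 + (2*I*√2)*(1/450) = 41/38 + I*√2/225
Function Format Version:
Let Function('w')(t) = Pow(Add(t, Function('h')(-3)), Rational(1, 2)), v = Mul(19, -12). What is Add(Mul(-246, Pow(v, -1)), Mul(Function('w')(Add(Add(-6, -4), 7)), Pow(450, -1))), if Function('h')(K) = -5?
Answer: Add(Rational(41, 38), Mul(Rational(1, 225), I, Pow(2, Rational(1, 2)))) ≈ Add(1.0789, Mul(0.0062854, I))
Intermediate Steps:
v = -228
Function('w')(t) = Pow(Add(-5, t), Rational(1, 2)) (Function('w')(t) = Pow(Add(t, -5), Rational(1, 2)) = Pow(Add(-5, t), Rational(1, 2)))
Add(Mul(-246, Pow(v, -1)), Mul(Function('w')(Add(Add(-6, -4), 7)), Pow(450, -1))) = Add(Mul(-246, Pow(-228, -1)), Mul(Pow(Add(-5, Add(Add(-6, -4), 7)), Rational(1, 2)), Pow(450, -1))) = Add(Mul(-246, Rational(-1, 228)), Mul(Pow(Add(-5, Add(-10, 7)), Rational(1, 2)), Rational(1, 450))) = Add(Rational(41, 38), Mul(Pow(Add(-5, -3), Rational(1, 2)), Rational(1, 450))) = Add(Rational(41, 38), Mul(Pow(-8, Rational(1, 2)), Rational(1, 450))) = Add(Rational(41, 38), Mul(Mul(2, I, Pow(2, Rational(1, 2))), Rational(1, 450))) = Add(Rational(41, 38), Mul(Rational(1, 225), I, Pow(2, Rational(1, 2))))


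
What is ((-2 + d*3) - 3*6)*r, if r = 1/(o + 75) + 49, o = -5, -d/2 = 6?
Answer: -13724/5 ≈ -2744.8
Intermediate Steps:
d = -12 (d = -2*6 = -12)
r = 3431/70 (r = 1/(-5 + 75) + 49 = 1/70 + 49 = 3431/70 ≈ 49.014)
((-2 + d*3) - 3*6)*r = ((-2 - 12*3) - 3*6)*(3431/70) = ((-2 - 36) - 18)*(3431/70) = (-38 - 18)*(3431/70) = -56*3431/70 = -13724/5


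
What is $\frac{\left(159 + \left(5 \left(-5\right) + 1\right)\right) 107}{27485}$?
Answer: $\frac{2889}{5497} \approx 0.52556$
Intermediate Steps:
$\frac{\left(159 + \left(5 \left(-5\right) + 1\right)\right) 107}{27485} = \left(159 + \left(-25 + 1\right)\right) 107 \cdot \frac{1}{27485} = \left(159 - 24\right) 107 \cdot \frac{1}{27485} = 135 \cdot 107 \cdot \frac{1}{27485} = 14445 \cdot \frac{1}{27485} = \frac{2889}{5497}$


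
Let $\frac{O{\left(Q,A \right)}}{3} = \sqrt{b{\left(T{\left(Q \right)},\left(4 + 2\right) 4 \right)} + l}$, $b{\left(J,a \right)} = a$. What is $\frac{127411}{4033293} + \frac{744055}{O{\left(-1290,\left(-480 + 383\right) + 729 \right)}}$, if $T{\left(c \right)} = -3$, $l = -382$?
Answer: $\frac{127411}{4033293} - \frac{744055 i \sqrt{358}}{1074} \approx 0.03159 - 13108.0 i$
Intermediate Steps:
$O{\left(Q,A \right)} = 3 i \sqrt{358}$ ($O{\left(Q,A \right)} = 3 \sqrt{\left(4 + 2\right) 4 - 382} = 3 \sqrt{6 \cdot 4 - 382} = 3 \sqrt{24 - 382} = 3 \sqrt{-358} = 3 i \sqrt{358}$)
$\frac{127411}{4033293} + \frac{744055}{O{\left(-1290,\left(-480 + 383\right) + 729 \right)}} = \frac{127411}{4033293} + \frac{744055}{3 i \sqrt{358}} = 127411 \cdot \frac{1}{4033293} + 744055 \left(- \frac{i \sqrt{358}}{1074}\right) = \frac{127411}{4033293} - \frac{744055 i \sqrt{358}}{1074}$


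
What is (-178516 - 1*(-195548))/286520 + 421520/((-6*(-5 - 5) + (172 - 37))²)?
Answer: 46700597/4190355 ≈ 11.145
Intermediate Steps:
(-178516 - 1*(-195548))/286520 + 421520/((-6*(-5 - 5) + (172 - 37))²) = (-178516 + 195548)*(1/286520) + 421520/((-6*(-10) + 135)²) = 17032*(1/286520) + 421520/((60 + 135)²) = 2129/35815 + 421520/(195²) = 2129/35815 + 421520/38025 = 2129/35815 + 421520*(1/38025) = 2129/35815 + 84304/7605 = 46700597/4190355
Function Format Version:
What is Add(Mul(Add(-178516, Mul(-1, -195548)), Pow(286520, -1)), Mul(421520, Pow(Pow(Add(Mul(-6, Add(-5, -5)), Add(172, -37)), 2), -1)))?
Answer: Rational(46700597, 4190355) ≈ 11.145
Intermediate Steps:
Add(Mul(Add(-178516, Mul(-1, -195548)), Pow(286520, -1)), Mul(421520, Pow(Pow(Add(Mul(-6, Add(-5, -5)), Add(172, -37)), 2), -1))) = Add(Mul(Add(-178516, 195548), Rational(1, 286520)), Mul(421520, Pow(Pow(Add(Mul(-6, -10), 135), 2), -1))) = Add(Mul(17032, Rational(1, 286520)), Mul(421520, Pow(Pow(Add(60, 135), 2), -1))) = Add(Rational(2129, 35815), Mul(421520, Pow(Pow(195, 2), -1))) = Add(Rational(2129, 35815), Mul(421520, Pow(38025, -1))) = Add(Rational(2129, 35815), Mul(421520, Rational(1, 38025))) = Add(Rational(2129, 35815), Rational(84304, 7605)) = Rational(46700597, 4190355)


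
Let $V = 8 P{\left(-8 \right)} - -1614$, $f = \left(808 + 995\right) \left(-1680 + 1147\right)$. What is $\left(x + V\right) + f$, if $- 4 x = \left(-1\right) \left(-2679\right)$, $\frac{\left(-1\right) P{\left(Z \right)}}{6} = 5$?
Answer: $- \frac{3841179}{4} \approx -9.603 \cdot 10^{5}$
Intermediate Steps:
$P{\left(Z \right)} = -30$ ($P{\left(Z \right)} = \left(-6\right) 5 = -30$)
$x = - \frac{2679}{4}$ ($x = - \frac{\left(-1\right) \left(-2679\right)}{4} = \left(- \frac{1}{4}\right) 2679 = - \frac{2679}{4} \approx -669.75$)
$f = -960999$ ($f = 1803 \left(-533\right) = -960999$)
$V = 1374$ ($V = 8 \left(-30\right) - -1614 = -240 + 1614 = 1374$)
$\left(x + V\right) + f = \left(- \frac{2679}{4} + 1374\right) - 960999 = \frac{2817}{4} - 960999 = - \frac{3841179}{4}$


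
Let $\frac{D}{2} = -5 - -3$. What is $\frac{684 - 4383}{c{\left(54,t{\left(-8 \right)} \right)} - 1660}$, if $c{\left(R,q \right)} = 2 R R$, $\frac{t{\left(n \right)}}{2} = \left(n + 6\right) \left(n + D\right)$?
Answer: $- \frac{3699}{4172} \approx -0.88663$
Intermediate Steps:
$D = -4$ ($D = 2 \left(-5 - -3\right) = 2 \left(-5 + 3\right) = 2 \left(-2\right) = -4$)
$t{\left(n \right)} = 2 \left(-4 + n\right) \left(6 + n\right)$ ($t{\left(n \right)} = 2 \left(n + 6\right) \left(n - 4\right) = 2 \left(6 + n\right) \left(-4 + n\right) = 2 \left(-4 + n\right) \left(6 + n\right)$)
$c{\left(R,q \right)} = 2 R^{2}$
$\frac{684 - 4383}{c{\left(54,t{\left(-8 \right)} \right)} - 1660} = \frac{684 - 4383}{2 \cdot 54^{2} - 1660} = - \frac{3699}{2 \cdot 2916 - 1660} = - \frac{3699}{5832 - 1660} = - \frac{3699}{4172}$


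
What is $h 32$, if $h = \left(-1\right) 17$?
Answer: $-544$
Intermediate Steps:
$h = -17$
$h 32 = \left(-17\right) 32 = -544$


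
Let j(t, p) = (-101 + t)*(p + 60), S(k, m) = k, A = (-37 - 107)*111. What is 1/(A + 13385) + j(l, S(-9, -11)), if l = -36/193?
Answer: -2588549614/501607 ≈ -5160.5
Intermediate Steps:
A = -15984 (A = -144*111 = -15984)
l = -36/193 (l = -36*1/193 = -36/193 ≈ -0.18653)
j(t, p) = (-101 + t)*(60 + p)
1/(A + 13385) + j(l, S(-9, -11)) = 1/(-15984 + 13385) + (-6060 - 101*(-9) + 60*(-36/193) - 9*(-36/193)) = 1/(-2599) + (-6060 + 909 - 2160/193 + 324/193) = -1/2599 - 995979/193 = -2588549614/501607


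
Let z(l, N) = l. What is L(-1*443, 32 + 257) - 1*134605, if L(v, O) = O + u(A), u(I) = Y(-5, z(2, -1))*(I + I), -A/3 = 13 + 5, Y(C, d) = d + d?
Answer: -134748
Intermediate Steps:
Y(C, d) = 2*d
A = -54 (A = -3*(13 + 5) = -3*18 = -54)
u(I) = 8*I (u(I) = (2*2)*(I + I) = 4*(2*I) = 8*I)
L(v, O) = -432 + O (L(v, O) = O + 8*(-54) = O - 432 = -432 + O)
L(-1*443, 32 + 257) - 1*134605 = (-432 + (32 + 257)) - 1*134605 = (-432 + 289) - 134605 = -143 - 134605 = -134748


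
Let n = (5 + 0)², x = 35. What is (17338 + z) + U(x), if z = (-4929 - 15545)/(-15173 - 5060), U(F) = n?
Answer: 351326053/20233 ≈ 17364.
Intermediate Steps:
n = 25 (n = 5² = 25)
U(F) = 25
z = 20474/20233 (z = -20474/(-20233) = -20474*(-1/20233) = 20474/20233 ≈ 1.0119)
(17338 + z) + U(x) = (17338 + 20474/20233) + 25 = 350820228/20233 + 25 = 351326053/20233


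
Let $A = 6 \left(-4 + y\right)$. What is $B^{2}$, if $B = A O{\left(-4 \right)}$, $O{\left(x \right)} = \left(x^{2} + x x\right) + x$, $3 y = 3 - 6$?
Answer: $705600$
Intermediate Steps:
$y = -1$ ($y = \frac{3 - 6}{3} = \frac{1}{3} \left(-3\right) = -1$)
$A = -30$ ($A = 6 \left(-4 - 1\right) = 6 \left(-5\right) = -30$)
$O{\left(x \right)} = x + 2 x^{2}$ ($O{\left(x \right)} = \left(x^{2} + x^{2}\right) + x = 2 x^{2} + x = x + 2 x^{2}$)
$B = -840$ ($B = - 30 \left(- 4 \left(1 + 2 \left(-4\right)\right)\right) = - 30 \left(- 4 \left(1 - 8\right)\right) = - 30 \left(\left(-4\right) \left(-7\right)\right) = \left(-30\right) 28 = -840$)
$B^{2} = \left(-840\right)^{2} = 705600$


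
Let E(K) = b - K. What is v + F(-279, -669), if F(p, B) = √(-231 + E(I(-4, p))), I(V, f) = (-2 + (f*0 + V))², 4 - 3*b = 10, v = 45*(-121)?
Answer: -5445 + I*√269 ≈ -5445.0 + 16.401*I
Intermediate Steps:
v = -5445
b = -2 (b = 4/3 - ⅓*10 = 4/3 - 10/3 = -2)
I(V, f) = (-2 + V)² (I(V, f) = (-2 + (0 + V))² = (-2 + V)²)
E(K) = -2 - K
F(p, B) = I*√269 (F(p, B) = √(-231 + (-2 - (-2 - 4)²)) = √(-231 + (-2 - 1*(-6)²)) = √(-231 + (-2 - 1*36)) = √(-231 + (-2 - 36)) = √(-231 - 38) = √(-269) = I*√269)
v + F(-279, -669) = -5445 + I*√269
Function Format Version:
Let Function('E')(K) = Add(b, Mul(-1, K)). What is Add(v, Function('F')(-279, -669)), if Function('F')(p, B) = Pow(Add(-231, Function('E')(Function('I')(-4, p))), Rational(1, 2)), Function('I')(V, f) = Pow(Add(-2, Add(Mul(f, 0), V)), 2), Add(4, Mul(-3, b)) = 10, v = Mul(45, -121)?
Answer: Add(-5445, Mul(I, Pow(269, Rational(1, 2)))) ≈ Add(-5445.0, Mul(16.401, I))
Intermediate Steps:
v = -5445
b = -2 (b = Add(Rational(4, 3), Mul(Rational(-1, 3), 10)) = Add(Rational(4, 3), Rational(-10, 3)) = -2)
Function('I')(V, f) = Pow(Add(-2, V), 2) (Function('I')(V, f) = Pow(Add(-2, Add(0, V)), 2) = Pow(Add(-2, V), 2))
Function('E')(K) = Add(-2, Mul(-1, K))
Function('F')(p, B) = Mul(I, Pow(269, Rational(1, 2))) (Function('F')(p, B) = Pow(Add(-231, Add(-2, Mul(-1, Pow(Add(-2, -4), 2)))), Rational(1, 2)) = Pow(Add(-231, Add(-2, Mul(-1, Pow(-6, 2)))), Rational(1, 2)) = Pow(Add(-231, Add(-2, Mul(-1, 36))), Rational(1, 2)) = Pow(Add(-231, Add(-2, -36)), Rational(1, 2)) = Pow(Add(-231, -38), Rational(1, 2)) = Pow(-269, Rational(1, 2)) = Mul(I, Pow(269, Rational(1, 2))))
Add(v, Function('F')(-279, -669)) = Add(-5445, Mul(I, Pow(269, Rational(1, 2))))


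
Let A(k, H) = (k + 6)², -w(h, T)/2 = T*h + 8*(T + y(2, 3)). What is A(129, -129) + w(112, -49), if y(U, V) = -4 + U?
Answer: 30017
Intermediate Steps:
w(h, T) = 32 - 16*T - 2*T*h (w(h, T) = -2*(T*h + 8*(T + (-4 + 2))) = -2*(T*h + 8*(T - 2)) = -2*(T*h + 8*(-2 + T)) = -2*(T*h + (-16 + 8*T)) = -2*(-16 + 8*T + T*h) = 32 - 16*T - 2*T*h)
A(k, H) = (6 + k)²
A(129, -129) + w(112, -49) = (6 + 129)² + (32 - 16*(-49) - 2*(-49)*112) = 135² + (32 + 784 + 10976) = 18225 + 11792 = 30017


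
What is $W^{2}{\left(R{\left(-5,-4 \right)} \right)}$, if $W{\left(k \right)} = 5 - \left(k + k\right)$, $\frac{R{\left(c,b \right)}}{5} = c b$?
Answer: $38025$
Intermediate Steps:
$R{\left(c,b \right)} = 5 b c$ ($R{\left(c,b \right)} = 5 c b = 5 b c$)
$W{\left(k \right)} = 5 - 2 k$
$W^{2}{\left(R{\left(-5,-4 \right)} \right)} = \left(5 - 2 \cdot 5 \left(-4\right) \left(-5\right)\right)^{2} = \left(5 - 200\right)^{2} = \left(-195\right)^{2} = 38025$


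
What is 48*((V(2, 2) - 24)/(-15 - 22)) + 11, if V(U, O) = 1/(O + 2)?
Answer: 1547/37 ≈ 41.811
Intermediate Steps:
V(U, O) = 1/(2 + O)
48*((V(2, 2) - 24)/(-15 - 22)) + 11 = 48*((1/(2 + 2) - 24)/(-15 - 22)) + 11 = 48*((1/4 - 24)/(-37)) + 11 = 48*((¼ - 24)*(-1/37)) + 11 = 48*(-95/4*(-1/37)) + 11 = 48*(95/148) + 11 = 1140/37 + 11 = 1547/37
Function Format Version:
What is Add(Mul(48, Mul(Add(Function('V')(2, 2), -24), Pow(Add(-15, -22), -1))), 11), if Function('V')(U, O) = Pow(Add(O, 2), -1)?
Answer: Rational(1547, 37) ≈ 41.811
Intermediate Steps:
Function('V')(U, O) = Pow(Add(2, O), -1)
Add(Mul(48, Mul(Add(Function('V')(2, 2), -24), Pow(Add(-15, -22), -1))), 11) = Add(Mul(48, Mul(Add(Pow(Add(2, 2), -1), -24), Pow(Add(-15, -22), -1))), 11) = Add(Mul(48, Mul(Add(Pow(4, -1), -24), Pow(-37, -1))), 11) = Add(Mul(48, Mul(Add(Rational(1, 4), -24), Rational(-1, 37))), 11) = Add(Mul(48, Mul(Rational(-95, 4), Rational(-1, 37))), 11) = Add(Mul(48, Rational(95, 148)), 11) = Add(Rational(1140, 37), 11) = Rational(1547, 37)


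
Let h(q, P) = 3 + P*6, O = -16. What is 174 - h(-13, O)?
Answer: 267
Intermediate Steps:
h(q, P) = 3 + 6*P
174 - h(-13, O) = 174 - (3 + 6*(-16)) = 174 - (3 - 96) = 174 - 1*(-93) = 174 + 93 = 267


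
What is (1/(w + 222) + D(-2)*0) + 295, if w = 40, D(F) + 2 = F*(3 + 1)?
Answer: 77291/262 ≈ 295.00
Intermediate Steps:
D(F) = -2 + 4*F (D(F) = -2 + F*(3 + 1) = -2 + F*4 = -2 + 4*F)
(1/(w + 222) + D(-2)*0) + 295 = (1/(40 + 222) + (-2 + 4*(-2))*0) + 295 = (1/262 + (-2 - 8)*0) + 295 = (1/262 - 10*0) + 295 = (1/262 + 0) + 295 = 1/262 + 295 = 77291/262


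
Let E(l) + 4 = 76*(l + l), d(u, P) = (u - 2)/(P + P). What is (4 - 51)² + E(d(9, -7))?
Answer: 2129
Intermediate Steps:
d(u, P) = (-2 + u)/(2*P) (d(u, P) = (-2 + u)/((2*P)) = (-2 + u)*(1/(2*P)) = (-2 + u)/(2*P))
E(l) = -4 + 152*l (E(l) = -4 + 76*(l + l) = -4 + 76*(2*l) = -4 + 152*l)
(4 - 51)² + E(d(9, -7)) = (4 - 51)² + (-4 + 152*((½)*(-2 + 9)/(-7))) = (-47)² + (-4 + 152*((½)*(-⅐)*7)) = 2209 + (-4 + 152*(-½)) = 2209 + (-4 - 76) = 2209 - 80 = 2129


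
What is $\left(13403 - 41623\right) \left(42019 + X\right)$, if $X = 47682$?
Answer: $-2531362220$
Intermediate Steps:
$\left(13403 - 41623\right) \left(42019 + X\right) = \left(13403 - 41623\right) \left(42019 + 47682\right) = \left(-28220\right) 89701 = -2531362220$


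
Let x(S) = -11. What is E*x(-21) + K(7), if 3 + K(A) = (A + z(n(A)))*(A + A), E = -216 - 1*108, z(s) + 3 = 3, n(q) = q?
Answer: 3659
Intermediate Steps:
z(s) = 0 (z(s) = -3 + 3 = 0)
E = -324 (E = -216 - 108 = -324)
K(A) = -3 + 2*A**2 (K(A) = -3 + (A + 0)*(A + A) = -3 + A*(2*A) = -3 + 2*A**2)
E*x(-21) + K(7) = -324*(-11) + (-3 + 2*7**2) = 3564 + (-3 + 2*49) = 3564 + (-3 + 98) = 3564 + 95 = 3659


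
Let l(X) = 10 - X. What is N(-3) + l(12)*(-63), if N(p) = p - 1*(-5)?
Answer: 128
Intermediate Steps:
N(p) = 5 + p (N(p) = p + 5 = 5 + p)
N(-3) + l(12)*(-63) = (5 - 3) + (10 - 1*12)*(-63) = 2 + (10 - 12)*(-63) = 2 - 2*(-63) = 2 + 126 = 128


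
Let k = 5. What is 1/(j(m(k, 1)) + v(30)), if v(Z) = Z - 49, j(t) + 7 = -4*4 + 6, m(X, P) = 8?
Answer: -1/36 ≈ -0.027778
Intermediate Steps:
j(t) = -17 (j(t) = -7 + (-4*4 + 6) = -7 + (-16 + 6) = -7 - 10 = -17)
v(Z) = -49 + Z
1/(j(m(k, 1)) + v(30)) = 1/(-17 + (-49 + 30)) = 1/(-17 - 19) = 1/(-36) = -1/36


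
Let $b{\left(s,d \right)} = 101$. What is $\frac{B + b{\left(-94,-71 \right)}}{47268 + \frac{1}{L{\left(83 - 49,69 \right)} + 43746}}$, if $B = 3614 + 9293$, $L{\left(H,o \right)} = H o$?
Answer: $\frac{599564736}{2178676657} \approx 0.2752$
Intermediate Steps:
$B = 12907$
$\frac{B + b{\left(-94,-71 \right)}}{47268 + \frac{1}{L{\left(83 - 49,69 \right)} + 43746}} = \frac{12907 + 101}{47268 + \frac{1}{\left(83 - 49\right) 69 + 43746}} = \frac{13008}{47268 + \frac{1}{\left(83 - 49\right) 69 + 43746}} = \frac{13008}{47268 + \frac{1}{34 \cdot 69 + 43746}} = \frac{13008}{47268 + \frac{1}{2346 + 43746}} = \frac{13008}{47268 + \frac{1}{46092}} = \frac{13008}{\frac{2178676657}{46092}} = 13008 \cdot \frac{46092}{2178676657} = \frac{599564736}{2178676657}$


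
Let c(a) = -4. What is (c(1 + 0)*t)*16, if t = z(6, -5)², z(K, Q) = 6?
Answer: -2304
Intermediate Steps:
t = 36 (t = 6² = 36)
(c(1 + 0)*t)*16 = -4*36*16 = -144*16 = -2304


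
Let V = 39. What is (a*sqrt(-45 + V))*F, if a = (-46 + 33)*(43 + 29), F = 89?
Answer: -83304*I*sqrt(6) ≈ -2.0405e+5*I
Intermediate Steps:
a = -936 (a = -13*72 = -936)
(a*sqrt(-45 + V))*F = -936*sqrt(-45 + 39)*89 = -936*I*sqrt(6)*89 = -83304*I*sqrt(6)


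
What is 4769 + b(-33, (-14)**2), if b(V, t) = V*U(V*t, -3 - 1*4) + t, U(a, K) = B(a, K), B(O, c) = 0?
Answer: 4965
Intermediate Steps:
U(a, K) = 0
b(V, t) = t (b(V, t) = V*0 + t = 0 + t = t)
4769 + b(-33, (-14)**2) = 4769 + (-14)**2 = 4769 + 196 = 4965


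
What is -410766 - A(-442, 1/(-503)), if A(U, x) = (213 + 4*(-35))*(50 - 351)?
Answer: -388793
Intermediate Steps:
A(U, x) = -21973 (A(U, x) = (213 - 140)*(-301) = 73*(-301) = -21973)
-410766 - A(-442, 1/(-503)) = -410766 - 1*(-21973) = -410766 + 21973 = -388793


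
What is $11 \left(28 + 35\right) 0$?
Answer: $0$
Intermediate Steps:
$11 \left(28 + 35\right) 0 = 11 \cdot 63 \cdot 0 = 693 \cdot 0 = 0$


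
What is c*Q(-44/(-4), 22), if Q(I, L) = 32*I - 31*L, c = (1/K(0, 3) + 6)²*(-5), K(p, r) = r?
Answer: 198550/3 ≈ 66183.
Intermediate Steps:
c = -1805/9 (c = (1/3 + 6)²*(-5) = (⅓ + 6)²*(-5) = (19/3)²*(-5) = (361/9)*(-5) = -1805/9 ≈ -200.56)
Q(I, L) = -31*L + 32*I
c*Q(-44/(-4), 22) = -1805*(-31*22 + 32*(-44/(-4)))/9 = -1805*(-682 + 32*(-44*(-¼)))/9 = -1805*(-682 + 32*11)/9 = -1805*(-682 + 352)/9 = -1805/9*(-330) = 198550/3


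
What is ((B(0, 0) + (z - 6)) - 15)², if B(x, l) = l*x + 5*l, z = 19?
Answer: 4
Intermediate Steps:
B(x, l) = 5*l + l*x
((B(0, 0) + (z - 6)) - 15)² = ((0*(5 + 0) + (19 - 6)) - 15)² = ((0*5 + 13) - 15)² = ((0 + 13) - 15)² = (13 - 15)² = (-2)² = 4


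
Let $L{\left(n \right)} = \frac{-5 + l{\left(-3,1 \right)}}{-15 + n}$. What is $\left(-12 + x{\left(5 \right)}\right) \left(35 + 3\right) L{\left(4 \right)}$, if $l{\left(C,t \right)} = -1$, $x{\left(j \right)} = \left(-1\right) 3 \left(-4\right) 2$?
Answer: $\frac{2736}{11} \approx 248.73$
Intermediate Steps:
$x{\left(j \right)} = 24$ ($x{\left(j \right)} = \left(-3\right) \left(-4\right) 2 = 12 \cdot 2 = 24$)
$L{\left(n \right)} = - \frac{6}{-15 + n}$ ($L{\left(n \right)} = \frac{-5 - 1}{-15 + n} = - \frac{6}{-15 + n}$)
$\left(-12 + x{\left(5 \right)}\right) \left(35 + 3\right) L{\left(4 \right)} = \left(-12 + 24\right) \left(35 + 3\right) \left(- \frac{6}{-15 + 4}\right) = 12 \cdot 38 \left(- \frac{6}{-11}\right) = 456 \left(\left(-6\right) \left(- \frac{1}{11}\right)\right) = 456 \cdot \frac{6}{11} = \frac{2736}{11}$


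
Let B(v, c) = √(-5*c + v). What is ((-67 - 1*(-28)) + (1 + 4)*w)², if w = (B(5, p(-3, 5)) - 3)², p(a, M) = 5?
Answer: -9164 + 11280*I*√5 ≈ -9164.0 + 25223.0*I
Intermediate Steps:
B(v, c) = √(v - 5*c)
w = (-3 + 2*I*√5)² (w = (√(5 - 5*5) - 3)² = (√(5 - 25) - 3)² = (√(-20) - 3)² = (2*I*√5 - 3)² = (-3 + 2*I*√5)² ≈ -11.0 - 26.833*I)
((-67 - 1*(-28)) + (1 + 4)*w)² = ((-67 - 1*(-28)) + (1 + 4)*(3 - 2*I*√5)²)² = ((-67 + 28) + 5*(3 - 2*I*√5)²)² = (-39 + 5*(3 - 2*I*√5)²)²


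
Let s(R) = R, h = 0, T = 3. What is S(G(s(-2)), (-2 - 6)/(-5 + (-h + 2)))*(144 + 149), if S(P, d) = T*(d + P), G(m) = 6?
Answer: 7618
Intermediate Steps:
S(P, d) = 3*P + 3*d (S(P, d) = 3*(d + P) = 3*(P + d) = 3*P + 3*d)
S(G(s(-2)), (-2 - 6)/(-5 + (-h + 2)))*(144 + 149) = (3*6 + 3*((-2 - 6)/(-5 + (-1*0 + 2))))*(144 + 149) = (18 + 3*(-8/(-5 + (0 + 2))))*293 = (18 + 3*(-8/(-5 + 2)))*293 = (18 + 3*(-8/(-3)))*293 = (18 + 3*(-8*(-⅓)))*293 = (18 + 3*(8/3))*293 = (18 + 8)*293 = 26*293 = 7618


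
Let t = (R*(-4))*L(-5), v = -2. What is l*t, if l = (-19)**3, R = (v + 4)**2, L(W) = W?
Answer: -548720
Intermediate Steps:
R = 4 (R = (-2 + 4)**2 = 2**2 = 4)
t = 80 (t = (4*(-4))*(-5) = -16*(-5) = 80)
l = -6859
l*t = -6859*80 = -548720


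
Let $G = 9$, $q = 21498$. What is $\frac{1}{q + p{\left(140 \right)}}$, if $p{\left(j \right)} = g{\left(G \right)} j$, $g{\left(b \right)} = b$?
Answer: $\frac{1}{22758} \approx 4.3941 \cdot 10^{-5}$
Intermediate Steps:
$p{\left(j \right)} = 9 j$
$\frac{1}{q + p{\left(140 \right)}} = \frac{1}{21498 + 9 \cdot 140} = \frac{1}{21498 + 1260} = \frac{1}{22758}$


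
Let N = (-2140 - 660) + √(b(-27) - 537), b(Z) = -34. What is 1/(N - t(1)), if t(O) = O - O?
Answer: -2800/7840571 - I*√571/7840571 ≈ -0.00035712 - 3.0477e-6*I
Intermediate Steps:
t(O) = 0
N = -2800 + I*√571 (N = (-2140 - 660) + √(-34 - 537) = -2800 + √(-571) = -2800 + I*√571 ≈ -2800.0 + 23.896*I)
1/(N - t(1)) = 1/((-2800 + I*√571) - 1*0) = 1/((-2800 + I*√571) + 0) = 1/(-2800 + I*√571)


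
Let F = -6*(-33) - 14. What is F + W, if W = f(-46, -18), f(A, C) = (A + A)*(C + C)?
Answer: 3496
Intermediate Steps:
f(A, C) = 4*A*C (f(A, C) = (2*A)*(2*C) = 4*A*C)
F = 184 (F = 198 - 14 = 184)
W = 3312 (W = 4*(-46)*(-18) = 3312)
F + W = 184 + 3312 = 3496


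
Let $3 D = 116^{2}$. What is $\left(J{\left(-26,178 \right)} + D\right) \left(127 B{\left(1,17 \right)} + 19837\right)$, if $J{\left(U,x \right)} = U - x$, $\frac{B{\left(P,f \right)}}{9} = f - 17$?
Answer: $\frac{254786428}{3} \approx 8.4929 \cdot 10^{7}$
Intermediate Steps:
$D = \frac{13456}{3}$ ($D = \frac{116^{2}}{3} = \frac{1}{3} \cdot 13456 = \frac{13456}{3} \approx 4485.3$)
$B{\left(P,f \right)} = -153 + 9 f$ ($B{\left(P,f \right)} = 9 \left(f - 17\right) = 9 \left(-17 + f\right) = -153 + 9 f$)
$\left(J{\left(-26,178 \right)} + D\right) \left(127 B{\left(1,17 \right)} + 19837\right) = \left(\left(-26 - 178\right) + \frac{13456}{3}\right) \left(127 \left(-153 + 9 \cdot 17\right) + 19837\right) = \left(\left(-26 - 178\right) + \frac{13456}{3}\right) \left(127 \left(-153 + 153\right) + 19837\right) = \left(-204 + \frac{13456}{3}\right) \left(127 \cdot 0 + 19837\right) = \frac{12844 \left(0 + 19837\right)}{3} = \frac{12844}{3} \cdot 19837 = \frac{254786428}{3}$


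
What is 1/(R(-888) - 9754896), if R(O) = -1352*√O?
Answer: I/(16*(-609681*I + 169*√222)) ≈ -1.0251e-7 + 4.2338e-10*I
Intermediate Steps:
1/(R(-888) - 9754896) = 1/(-2704*I*√222 - 9754896) = 1/(-9754896 - 2704*I*√222)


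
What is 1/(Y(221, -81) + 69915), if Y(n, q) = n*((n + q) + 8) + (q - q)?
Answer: 1/102623 ≈ 9.7444e-6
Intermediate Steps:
Y(n, q) = n*(8 + n + q) (Y(n, q) = n*(8 + n + q) + 0 = n*(8 + n + q))
1/(Y(221, -81) + 69915) = 1/(221*(8 + 221 - 81) + 69915) = 1/(221*148 + 69915) = 1/(32708 + 69915) = 1/102623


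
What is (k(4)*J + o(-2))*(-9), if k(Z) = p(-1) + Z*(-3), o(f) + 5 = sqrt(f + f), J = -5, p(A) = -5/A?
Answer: -270 - 18*I ≈ -270.0 - 18.0*I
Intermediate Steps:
o(f) = -5 + sqrt(2)*sqrt(f) (o(f) = -5 + sqrt(f + f) = -5 + sqrt(2*f) = -5 + sqrt(2)*sqrt(f))
k(Z) = 5 - 3*Z (k(Z) = -5/(-1) + Z*(-3) = -5*(-1) - 3*Z = 5 - 3*Z)
(k(4)*J + o(-2))*(-9) = ((5 - 3*4)*(-5) + (-5 + sqrt(2)*sqrt(-2)))*(-9) = ((5 - 12)*(-5) + (-5 + sqrt(2)*(I*sqrt(2))))*(-9) = (-7*(-5) + (-5 + 2*I))*(-9) = (35 + (-5 + 2*I))*(-9) = (30 + 2*I)*(-9) = -270 - 18*I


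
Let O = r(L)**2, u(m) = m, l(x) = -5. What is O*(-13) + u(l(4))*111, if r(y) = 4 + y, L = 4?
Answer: -1387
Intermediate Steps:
O = 64 (O = (4 + 4)**2 = 8**2 = 64)
O*(-13) + u(l(4))*111 = 64*(-13) - 5*111 = -832 - 555 = -1387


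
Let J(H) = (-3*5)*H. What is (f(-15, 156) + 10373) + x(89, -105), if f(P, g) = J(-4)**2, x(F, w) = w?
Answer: 13868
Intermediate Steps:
J(H) = -15*H
f(P, g) = 3600 (f(P, g) = (-15*(-4))**2 = 60**2 = 3600)
(f(-15, 156) + 10373) + x(89, -105) = (3600 + 10373) - 105 = 13973 - 105 = 13868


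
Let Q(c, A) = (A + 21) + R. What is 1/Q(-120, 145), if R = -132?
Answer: 1/34 ≈ 0.029412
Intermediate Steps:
Q(c, A) = -111 + A (Q(c, A) = (A + 21) - 132 = (21 + A) - 132 = -111 + A)
1/Q(-120, 145) = 1/(-111 + 145) = 1/34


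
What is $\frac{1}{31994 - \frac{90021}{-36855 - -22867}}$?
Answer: $\frac{13988}{447622093} \approx 3.125 \cdot 10^{-5}$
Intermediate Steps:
$\frac{1}{31994 - \frac{90021}{-36855 - -22867}} = \frac{1}{31994 - \frac{90021}{-36855 + 22867}} = \frac{1}{31994 - \frac{90021}{-13988}} = \frac{1}{31994 - - \frac{90021}{13988}} = \frac{1}{31994 + \frac{90021}{13988}} = \frac{1}{\frac{447622093}{13988}} = \frac{13988}{447622093}$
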